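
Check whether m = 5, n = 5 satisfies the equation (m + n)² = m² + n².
Fails

Substituting m = 5, n = 5:

LHS = (5 + 5)² = 100
RHS = 5² + 5² = 50

LHS ≠ RHS, so the equation does not hold at this point.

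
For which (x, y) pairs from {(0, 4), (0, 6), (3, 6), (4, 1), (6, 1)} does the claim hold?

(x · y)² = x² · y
(0, 4), (0, 6), (4, 1), (6, 1)

Testing each pair:
(0, 4): LHS = 0, RHS = 0 → holds
(0, 6): LHS = 0, RHS = 0 → holds
(3, 6): LHS = 324, RHS = 54 → fails
(4, 1): LHS = 16, RHS = 16 → holds
(6, 1): LHS = 36, RHS = 36 → holds

4 of 5 pairs satisfy the claim.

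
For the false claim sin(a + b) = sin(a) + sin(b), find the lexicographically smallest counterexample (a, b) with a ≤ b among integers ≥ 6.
Substituting (6, 6) into the claim:
LHS = sin(6 + 6) = sin(12) ≈ -0.5366
RHS = sin(6) + sin(6) = 2·sin(6) ≈ -0.5588

Since LHS ≠ RHS, this pair disproves the claim, and no lexicographically smaller pair (a ≤ b, integers ≥ 6) does.

For instance (6, 11) is also a counterexample (LHS = sin(17) ≈ -0.9614, RHS = sin(11) + sin(6) ≈ -1.279), but it's lexicographically larger.

Answer: (a, b) = (6, 6)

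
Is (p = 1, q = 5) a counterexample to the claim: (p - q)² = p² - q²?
Substituting p = 1, q = 5:
LHS = (1 - 5)² = 16
RHS = 1² - 5² = -24

Since LHS ≠ RHS, this pair disproves the claim.

Answer: Yes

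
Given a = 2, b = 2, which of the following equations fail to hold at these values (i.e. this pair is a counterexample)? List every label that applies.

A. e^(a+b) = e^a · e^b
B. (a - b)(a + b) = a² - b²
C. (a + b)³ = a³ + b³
Evaluating each claim at the given values:
A. LHS = e^4 ≈ 54.6, RHS = e^4 ≈ 54.6 → holds here (LHS = RHS)
B. LHS = 0, RHS = 0 → holds here (LHS = RHS)
C. LHS = 64, RHS = 16 → fails here (LHS ≠ RHS)

Answer: C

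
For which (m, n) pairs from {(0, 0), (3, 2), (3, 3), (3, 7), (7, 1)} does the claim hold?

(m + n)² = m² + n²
(0, 0)

Testing each pair:
(0, 0): LHS = 0, RHS = 0 → holds
(3, 2): LHS = 25, RHS = 13 → fails
(3, 3): LHS = 36, RHS = 18 → fails
(3, 7): LHS = 100, RHS = 58 → fails
(7, 1): LHS = 64, RHS = 50 → fails

1 of 5 pairs satisfies the claim.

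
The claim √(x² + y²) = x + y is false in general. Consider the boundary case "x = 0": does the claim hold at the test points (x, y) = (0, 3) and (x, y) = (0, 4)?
At (0, 3): LHS = 3, RHS = 3 → equal
At (0, 4): LHS = 4, RHS = 4 → equal

So the claim does hold at both of these boundary points, even though it is not an identity.

Answer: Yes, holds at both test points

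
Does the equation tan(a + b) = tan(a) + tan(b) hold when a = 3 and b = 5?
Substituting a = 3, b = 5:

LHS = tan(3 + 5) = tan(8) ≈ -6.8
RHS = tan(3) + tan(5) ≈ -3.523

LHS ≠ RHS, so the equation does not hold at this point.

Answer: Fails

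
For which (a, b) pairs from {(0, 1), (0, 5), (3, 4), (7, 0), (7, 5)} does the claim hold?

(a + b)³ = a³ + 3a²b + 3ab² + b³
Testing each pair:
(0, 1): LHS = 1, RHS = 1 → holds
(0, 5): LHS = 125, RHS = 125 → holds
(3, 4): LHS = 343, RHS = 343 → holds
(7, 0): LHS = 343, RHS = 343 → holds
(7, 5): LHS = 1728, RHS = 1728 → holds

Every pair satisfies the claim.

Answer: All pairs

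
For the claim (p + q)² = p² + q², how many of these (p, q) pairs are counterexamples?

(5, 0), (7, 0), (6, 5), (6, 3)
2

Testing each pair:
(5, 0): LHS = 25, RHS = 25 → satisfies claim
(7, 0): LHS = 49, RHS = 49 → satisfies claim
(6, 5): LHS = 121, RHS = 61 → counterexample
(6, 3): LHS = 81, RHS = 45 → counterexample

That makes 2 counterexamples.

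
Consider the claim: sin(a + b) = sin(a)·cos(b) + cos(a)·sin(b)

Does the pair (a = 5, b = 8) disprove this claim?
No

Substituting a = 5, b = 8:
LHS = sin(5 + 8) = sin(13) ≈ 0.4202
RHS = sin(5)·cos(8) + cos(5)·sin(8) = sin(5)·cos(8) + sin(8)·cos(5) ≈ 0.4202

The sides agree, so this pair does not disprove the claim.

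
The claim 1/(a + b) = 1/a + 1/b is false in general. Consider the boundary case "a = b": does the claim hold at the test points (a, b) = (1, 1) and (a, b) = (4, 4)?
At (1, 1): LHS = 1/2 ≠ RHS = 2
At (4, 4): LHS = 1/8 ≠ RHS = 1/2

Answer: No, fails at both test points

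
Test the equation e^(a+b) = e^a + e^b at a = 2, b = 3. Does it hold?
Fails

Substituting a = 2, b = 3:

LHS = e^(2+3) = e^5 ≈ 148.4
RHS = e^2 + e^3 ≈ 27.47

LHS ≠ RHS, so the equation does not hold at this point.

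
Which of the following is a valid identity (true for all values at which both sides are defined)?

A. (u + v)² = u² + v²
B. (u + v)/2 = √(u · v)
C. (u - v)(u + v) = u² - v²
A: fails at (4, 5) — LHS = 81, RHS = 41.
B: fails at (1, 4) — LHS = 5/2, RHS = 2.
C: holds — e.g. at (2, 3), both sides equal -5.

Answer: C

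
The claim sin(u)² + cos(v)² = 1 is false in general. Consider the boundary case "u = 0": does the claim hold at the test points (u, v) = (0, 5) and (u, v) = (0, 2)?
At (0, 5): LHS = cos(5)² ≈ 0.08046 ≠ RHS = 1
At (0, 2): LHS = cos(2)² ≈ 0.1732 ≠ RHS = 1

Answer: No, fails at both test points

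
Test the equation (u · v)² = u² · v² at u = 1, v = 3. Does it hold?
Holds

Substituting u = 1, v = 3:

LHS = (1 · 3)² = 9
RHS = 1² · 3² = 9

LHS = RHS, so the equation holds at this point.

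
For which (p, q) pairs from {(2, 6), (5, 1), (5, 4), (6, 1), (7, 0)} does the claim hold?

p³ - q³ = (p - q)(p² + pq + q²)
Testing each pair:
(2, 6): LHS = -208, RHS = -208 → holds
(5, 1): LHS = 124, RHS = 124 → holds
(5, 4): LHS = 61, RHS = 61 → holds
(6, 1): LHS = 215, RHS = 215 → holds
(7, 0): LHS = 343, RHS = 343 → holds

Every pair satisfies the claim.

Answer: All pairs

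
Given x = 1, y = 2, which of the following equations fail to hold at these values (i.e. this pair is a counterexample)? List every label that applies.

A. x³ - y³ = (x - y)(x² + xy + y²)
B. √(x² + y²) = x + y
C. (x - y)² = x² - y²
Evaluating each claim at the given values:
A. LHS = -7, RHS = -7 → holds here (LHS = RHS)
B. LHS = √(5) ≈ 2.236, RHS = 3 → fails here (LHS ≠ RHS)
C. LHS = 1, RHS = -3 → fails here (LHS ≠ RHS)

Answer: B, C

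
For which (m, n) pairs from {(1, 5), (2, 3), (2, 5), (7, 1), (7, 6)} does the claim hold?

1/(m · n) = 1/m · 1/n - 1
None

Testing each pair:
(1, 5): LHS = 1/5, RHS = -4/5 → fails
(2, 3): LHS = 1/6, RHS = -5/6 → fails
(2, 5): LHS = 1/10, RHS = -9/10 → fails
(7, 1): LHS = 1/7, RHS = -6/7 → fails
(7, 6): LHS = 1/42, RHS = -41/42 → fails

No pair satisfies the claim.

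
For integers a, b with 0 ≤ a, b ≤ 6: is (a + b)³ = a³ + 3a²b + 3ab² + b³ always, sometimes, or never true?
The identity holds for every pair in the range. For instance at (a, b) = (3, 1): both sides equal 64.

Answer: Always true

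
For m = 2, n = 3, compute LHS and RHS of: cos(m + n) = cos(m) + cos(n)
LHS = cos(2 + 3) = cos(5) ≈ 0.2837
RHS = cos(2) + cos(3) ≈ -1.406

LHS ≠ RHS (they differ by about 1.69), so the equation does not hold here.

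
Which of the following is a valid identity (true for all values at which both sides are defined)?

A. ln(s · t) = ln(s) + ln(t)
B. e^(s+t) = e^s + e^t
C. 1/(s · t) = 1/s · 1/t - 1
A

A: holds — e.g. at (3, 4), both sides equal ln(12) ≈ 2.485.
B: fails at (1, 1) — LHS = e^2 ≈ 7.389, RHS = 2·e ≈ 5.437.
C: fails at (1, 5) — LHS = 1/5, RHS = -4/5.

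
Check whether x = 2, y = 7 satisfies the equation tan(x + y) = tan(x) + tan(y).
Fails

Substituting x = 2, y = 7:

LHS = tan(2 + 7) = tan(9) ≈ -0.4523
RHS = tan(2) + tan(7) ≈ -1.314

LHS ≠ RHS, so the equation does not hold at this point.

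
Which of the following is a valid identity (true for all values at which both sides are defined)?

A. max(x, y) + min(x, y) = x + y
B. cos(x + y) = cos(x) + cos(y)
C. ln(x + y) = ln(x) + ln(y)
A: holds — e.g. at (4, 5), both sides equal 9.
B: fails at (2, 3) — LHS = cos(5) ≈ 0.2837, RHS = cos(3) + cos(2) ≈ -1.406.
C: fails at (5, 8) — LHS = ln(13) ≈ 2.565, RHS = ln(5) + ln(8) ≈ 3.689.

Answer: A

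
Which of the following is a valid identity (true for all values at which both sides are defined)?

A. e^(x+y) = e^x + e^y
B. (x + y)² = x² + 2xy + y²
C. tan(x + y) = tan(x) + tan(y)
A: fails at (2, 4) — LHS = e^6 ≈ 403.4, RHS = e^2 + e^4 ≈ 61.99.
B: holds — e.g. at (4, 6), both sides equal 100.
C: fails at (2, 7) — LHS = tan(9) ≈ -0.4523, RHS = tan(2) + tan(7) ≈ -1.314.

Answer: B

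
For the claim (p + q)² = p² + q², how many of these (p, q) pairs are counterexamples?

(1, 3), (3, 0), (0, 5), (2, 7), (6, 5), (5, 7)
4

Testing each pair:
(1, 3): LHS = 16, RHS = 10 → counterexample
(3, 0): LHS = 9, RHS = 9 → satisfies claim
(0, 5): LHS = 25, RHS = 25 → satisfies claim
(2, 7): LHS = 81, RHS = 53 → counterexample
(6, 5): LHS = 121, RHS = 61 → counterexample
(5, 7): LHS = 144, RHS = 74 → counterexample

That makes 4 counterexamples.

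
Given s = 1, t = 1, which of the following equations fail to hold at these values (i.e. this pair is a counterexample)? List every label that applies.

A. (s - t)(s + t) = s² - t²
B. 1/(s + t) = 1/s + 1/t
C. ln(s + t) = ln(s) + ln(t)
B, C

Evaluating each claim at the given values:
A. LHS = 0, RHS = 0 → holds here (LHS = RHS)
B. LHS = 1/2, RHS = 2 → fails here (LHS ≠ RHS)
C. LHS = ln(2) ≈ 0.6931, RHS = 0 → fails here (LHS ≠ RHS)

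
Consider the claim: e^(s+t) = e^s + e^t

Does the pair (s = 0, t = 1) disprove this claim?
Substituting s = 0, t = 1:
LHS = e^(0+1) = e ≈ 2.718
RHS = e^0 + e^1 = 1 + e ≈ 3.718

Since LHS ≠ RHS, this pair disproves the claim.

Answer: Yes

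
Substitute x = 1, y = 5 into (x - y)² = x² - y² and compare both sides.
LHS = (1 - 5)² = 16
RHS = 1² - 5² = -24

LHS ≠ RHS, so the equation does not hold here.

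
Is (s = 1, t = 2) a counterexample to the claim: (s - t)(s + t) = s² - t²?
No

Substituting s = 1, t = 2:
LHS = (1 - 2)(1 + 2) = -3
RHS = 1² - 2² = -3

The sides agree, so this pair does not disprove the claim.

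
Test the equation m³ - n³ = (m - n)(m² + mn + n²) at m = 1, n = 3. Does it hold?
Substituting m = 1, n = 3:

LHS = 1³ - 3³ = -26
RHS = (1 - 3)(1² + 1·3 + 3²) = -26

LHS = RHS, so the equation holds at this point.

Answer: Holds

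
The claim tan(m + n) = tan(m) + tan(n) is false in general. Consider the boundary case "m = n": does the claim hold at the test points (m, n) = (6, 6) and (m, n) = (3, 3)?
No, fails at both test points

At (6, 6): LHS = tan(12) ≈ -0.6359 ≠ RHS = 2·tan(6) ≈ -0.582
At (3, 3): LHS = tan(6) ≈ -0.291 ≠ RHS = 2·tan(3) ≈ -0.2851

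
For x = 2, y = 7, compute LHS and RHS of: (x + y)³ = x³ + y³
LHS = (2 + 7)³ = 729
RHS = 2³ + 7³ = 351

LHS ≠ RHS, so the equation does not hold here.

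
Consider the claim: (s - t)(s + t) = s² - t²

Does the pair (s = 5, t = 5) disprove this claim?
Substituting s = 5, t = 5:
LHS = (5 - 5)(5 + 5) = 0
RHS = 5² - 5² = 0

The sides agree, so this pair does not disprove the claim.

Answer: No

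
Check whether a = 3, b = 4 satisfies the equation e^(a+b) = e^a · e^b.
Holds

Substituting a = 3, b = 4:

LHS = e^(3+4) = e^7 ≈ 1097
RHS = e^3 · e^4 = e^7 ≈ 1097

LHS = RHS, so the equation holds at this point.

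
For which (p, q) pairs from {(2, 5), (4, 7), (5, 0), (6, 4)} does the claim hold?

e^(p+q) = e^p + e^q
None

Testing each pair:
(2, 5): LHS = e^7 ≈ 1097, RHS = e^2 + e^5 ≈ 155.8 → fails
(4, 7): LHS = e^11 ≈ 59874.1, RHS = e^4 + e^7 ≈ 1151 → fails
(5, 0): LHS = e^5 ≈ 148.4, RHS = 1 + e^5 ≈ 149.4 → fails
(6, 4): LHS = e^10 ≈ 22026.5, RHS = e^4 + e^6 ≈ 458 → fails

No pair satisfies the claim.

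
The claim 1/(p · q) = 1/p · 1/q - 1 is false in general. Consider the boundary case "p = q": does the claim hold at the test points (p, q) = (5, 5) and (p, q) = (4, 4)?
At (5, 5): LHS = 1/25 ≠ RHS = -24/25
At (4, 4): LHS = 1/16 ≠ RHS = -15/16

Answer: No, fails at both test points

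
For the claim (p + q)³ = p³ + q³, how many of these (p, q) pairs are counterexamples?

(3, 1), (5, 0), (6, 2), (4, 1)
3

Testing each pair:
(3, 1): LHS = 64, RHS = 28 → counterexample
(5, 0): LHS = 125, RHS = 125 → satisfies claim
(6, 2): LHS = 512, RHS = 224 → counterexample
(4, 1): LHS = 125, RHS = 65 → counterexample

That makes 3 counterexamples.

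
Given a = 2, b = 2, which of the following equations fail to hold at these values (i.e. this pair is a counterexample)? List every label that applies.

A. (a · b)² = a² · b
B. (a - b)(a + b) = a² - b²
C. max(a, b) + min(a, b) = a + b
A

Evaluating each claim at the given values:
A. LHS = 16, RHS = 8 → fails here (LHS ≠ RHS)
B. LHS = 0, RHS = 0 → holds here (LHS = RHS)
C. LHS = 4, RHS = 4 → holds here (LHS = RHS)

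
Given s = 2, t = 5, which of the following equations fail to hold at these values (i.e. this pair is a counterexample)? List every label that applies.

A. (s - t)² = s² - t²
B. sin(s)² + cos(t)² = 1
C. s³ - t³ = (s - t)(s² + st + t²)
A, B

Evaluating each claim at the given values:
A. LHS = 9, RHS = -21 → fails here (LHS ≠ RHS)
B. LHS = cos(5)² + sin(2)² ≈ 0.9073, RHS = 1 → fails here (LHS ≠ RHS)
C. LHS = -117, RHS = -117 → holds here (LHS = RHS)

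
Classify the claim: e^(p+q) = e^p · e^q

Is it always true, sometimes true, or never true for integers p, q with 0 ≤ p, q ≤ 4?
Always true

The identity holds for every pair in the range. For instance at (p, q) = (2, 1): both sides equal e^3 ≈ 20.09.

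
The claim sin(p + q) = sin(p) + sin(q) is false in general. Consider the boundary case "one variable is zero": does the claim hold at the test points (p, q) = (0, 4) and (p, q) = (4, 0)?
Yes, holds at both test points

At (0, 4): LHS = sin(4) ≈ -0.7568, RHS = sin(4) ≈ -0.7568 → equal
At (4, 0): LHS = sin(4) ≈ -0.7568, RHS = sin(4) ≈ -0.7568 → equal

So the claim does hold at both of these boundary points, even though it is not an identity.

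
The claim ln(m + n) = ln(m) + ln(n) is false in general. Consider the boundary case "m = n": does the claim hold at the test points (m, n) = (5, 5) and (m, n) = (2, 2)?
Only at (2, 2)

At (5, 5): LHS = ln(10) ≈ 2.303 ≠ RHS = 2·ln(5) ≈ 3.219
At (2, 2): LHS = ln(4) ≈ 1.386, RHS = 2·ln(2) ≈ 1.386 → equal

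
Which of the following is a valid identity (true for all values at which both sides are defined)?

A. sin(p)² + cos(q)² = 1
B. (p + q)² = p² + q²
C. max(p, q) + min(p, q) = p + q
C

A: fails at (4, 6) — LHS = sin(4)² + cos(6)² ≈ 1.495, RHS = 1.
B: fails at (5, 8) — LHS = 169, RHS = 89.
C: holds — e.g. at (4, 5), both sides equal 9.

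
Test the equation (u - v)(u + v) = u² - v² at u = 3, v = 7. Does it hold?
Substituting u = 3, v = 7:

LHS = (3 - 7)(3 + 7) = -40
RHS = 3² - 7² = -40

LHS = RHS, so the equation holds at this point.

Answer: Holds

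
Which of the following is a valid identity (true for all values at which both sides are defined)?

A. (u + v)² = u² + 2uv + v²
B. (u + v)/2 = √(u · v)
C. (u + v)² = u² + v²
A: holds — e.g. at (3, 3), both sides equal 36.
B: fails at (1, 5) — LHS = 3, RHS = √(5) ≈ 2.236.
C: fails at (3, 5) — LHS = 64, RHS = 34.

Answer: A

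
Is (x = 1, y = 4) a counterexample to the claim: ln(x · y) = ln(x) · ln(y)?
Yes

Substituting x = 1, y = 4:
LHS = ln(1 · 4) = ln(4) ≈ 1.386
RHS = ln(1) · ln(4) = 0

Since LHS ≠ RHS, this pair disproves the claim.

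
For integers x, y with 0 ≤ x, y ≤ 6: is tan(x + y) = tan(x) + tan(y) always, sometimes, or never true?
Sometimes true

It holds at (x, y) = (0, 2) (both sides equal tan(2) ≈ -2.185), but fails at (x, y) = (6, 2) (LHS = tan(8) ≈ -6.8, RHS = tan(2) + tan(6) ≈ -2.476).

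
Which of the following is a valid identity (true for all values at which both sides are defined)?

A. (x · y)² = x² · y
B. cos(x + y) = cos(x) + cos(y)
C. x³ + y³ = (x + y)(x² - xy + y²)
A: fails at (2, 4) — LHS = 64, RHS = 16.
B: fails at (1, 3) — LHS = cos(4) ≈ -0.6536, RHS = cos(3) + cos(1) ≈ -0.4497.
C: holds — e.g. at (3, 5), both sides equal 152.

Answer: C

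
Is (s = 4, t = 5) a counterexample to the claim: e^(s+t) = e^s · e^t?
Substituting s = 4, t = 5:
LHS = e^(4+5) = e^9 ≈ 8103
RHS = e^4 · e^5 = e^9 ≈ 8103

The sides agree, so this pair does not disprove the claim.

Answer: No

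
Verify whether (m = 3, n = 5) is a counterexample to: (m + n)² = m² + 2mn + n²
No

Substituting m = 3, n = 5:
LHS = (3 + 5)² = 64
RHS = 3² + 2·3·5 + 5² = 64

The sides agree, so this pair does not disprove the claim.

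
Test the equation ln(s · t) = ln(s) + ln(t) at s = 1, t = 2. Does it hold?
Substituting s = 1, t = 2:

LHS = ln(1 · 2) = ln(2) ≈ 0.6931
RHS = ln(1) + ln(2) = ln(2) ≈ 0.6931

LHS = RHS, so the equation holds at this point.

Answer: Holds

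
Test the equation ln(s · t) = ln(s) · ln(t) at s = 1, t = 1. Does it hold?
Holds

Substituting s = 1, t = 1:

LHS = ln(1 · 1) = 0
RHS = ln(1) · ln(1) = 0

LHS = RHS, so the equation holds at this point.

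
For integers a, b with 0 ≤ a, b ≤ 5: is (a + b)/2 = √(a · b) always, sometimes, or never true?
Sometimes true

It holds at (a, b) = (3, 3) (both sides equal 3), but fails at (a, b) = (0, 3) (LHS = 3/2, RHS = 0).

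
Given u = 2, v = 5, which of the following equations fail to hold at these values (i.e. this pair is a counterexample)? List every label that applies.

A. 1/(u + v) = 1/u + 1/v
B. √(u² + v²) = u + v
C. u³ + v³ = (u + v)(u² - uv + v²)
Evaluating each claim at the given values:
A. LHS = 1/7, RHS = 7/10 → fails here (LHS ≠ RHS)
B. LHS = √(29) ≈ 5.385, RHS = 7 → fails here (LHS ≠ RHS)
C. LHS = 133, RHS = 133 → holds here (LHS = RHS)

Answer: A, B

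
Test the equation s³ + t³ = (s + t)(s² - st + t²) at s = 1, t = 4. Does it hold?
Holds

Substituting s = 1, t = 4:

LHS = 1³ + 4³ = 65
RHS = (1 + 4)(1² - 1·4 + 4²) = 65

LHS = RHS, so the equation holds at this point.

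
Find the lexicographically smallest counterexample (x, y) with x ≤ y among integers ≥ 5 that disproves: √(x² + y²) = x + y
Substituting (5, 5) into the claim:
LHS = √(5² + 5²) = 5·√(2) ≈ 7.071
RHS = 5 + 5 = 10

Since LHS ≠ RHS, this pair disproves the claim, and no lexicographically smaller pair (x ≤ y, integers ≥ 5) does.

For instance (5, 12) is also a counterexample (LHS = 13, RHS = 17), but it's lexicographically larger.

Answer: (x, y) = (5, 5)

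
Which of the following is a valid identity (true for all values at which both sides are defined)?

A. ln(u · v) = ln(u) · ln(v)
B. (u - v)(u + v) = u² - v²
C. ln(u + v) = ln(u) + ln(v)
A: fails at (2, 5) — LHS = ln(10) ≈ 2.303, RHS = ln(2)·ln(5) ≈ 1.116.
B: holds — e.g. at (3, 4), both sides equal -7.
C: fails at (6, 7) — LHS = ln(13) ≈ 2.565, RHS = ln(6) + ln(7) ≈ 3.738.

Answer: B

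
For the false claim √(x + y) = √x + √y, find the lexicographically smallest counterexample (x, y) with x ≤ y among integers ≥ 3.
(x, y) = (3, 3)

Substituting (3, 3) into the claim:
LHS = √(3 + 3) = √(6) ≈ 2.449
RHS = √3 + √3 = 2·√(3) ≈ 3.464

Since LHS ≠ RHS, this pair disproves the claim, and no lexicographically smaller pair (x ≤ y, integers ≥ 3) does.

For instance (6, 6) is also a counterexample (LHS = 2·√(3) ≈ 3.464, RHS = 2·√(6) ≈ 4.899), but it's lexicographically larger.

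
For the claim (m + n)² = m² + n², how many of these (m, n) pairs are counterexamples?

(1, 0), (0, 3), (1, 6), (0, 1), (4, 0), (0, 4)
Testing each pair:
(1, 0): LHS = 1, RHS = 1 → satisfies claim
(0, 3): LHS = 9, RHS = 9 → satisfies claim
(1, 6): LHS = 49, RHS = 37 → counterexample
(0, 1): LHS = 1, RHS = 1 → satisfies claim
(4, 0): LHS = 16, RHS = 16 → satisfies claim
(0, 4): LHS = 16, RHS = 16 → satisfies claim

That makes 1 counterexample.

Answer: 1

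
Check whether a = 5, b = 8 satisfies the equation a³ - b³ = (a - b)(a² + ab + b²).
Holds

Substituting a = 5, b = 8:

LHS = 5³ - 8³ = -387
RHS = (5 - 8)(5² + 5·8 + 8²) = -387

LHS = RHS, so the equation holds at this point.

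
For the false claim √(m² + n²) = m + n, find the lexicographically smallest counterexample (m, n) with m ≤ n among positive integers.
(m, n) = (1, 1)

Substituting (1, 1) into the claim:
LHS = √(1² + 1²) = √(2) ≈ 1.414
RHS = 1 + 1 = 2

Since LHS ≠ RHS, this pair disproves the claim, and no lexicographically smaller pair (m ≤ n, positive integers) does.

For instance (5, 5) is also a counterexample (LHS = 5·√(2) ≈ 7.071, RHS = 10), but it's lexicographically larger.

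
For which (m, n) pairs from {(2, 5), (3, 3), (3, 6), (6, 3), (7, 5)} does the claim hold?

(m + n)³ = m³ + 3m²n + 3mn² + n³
All pairs

Testing each pair:
(2, 5): LHS = 343, RHS = 343 → holds
(3, 3): LHS = 216, RHS = 216 → holds
(3, 6): LHS = 729, RHS = 729 → holds
(6, 3): LHS = 729, RHS = 729 → holds
(7, 5): LHS = 1728, RHS = 1728 → holds

Every pair satisfies the claim.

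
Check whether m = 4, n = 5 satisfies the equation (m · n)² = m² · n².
Substituting m = 4, n = 5:

LHS = (4 · 5)² = 400
RHS = 4² · 5² = 400

LHS = RHS, so the equation holds at this point.

Answer: Holds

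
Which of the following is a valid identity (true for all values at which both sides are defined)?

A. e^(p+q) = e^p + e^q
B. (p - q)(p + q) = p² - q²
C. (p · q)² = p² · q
A: fails at (4, 4) — LHS = e^8 ≈ 2981, RHS = 2·e^4 ≈ 109.2.
B: holds — e.g. at (3, 5), both sides equal -16.
C: fails at (4, 5) — LHS = 400, RHS = 80.

Answer: B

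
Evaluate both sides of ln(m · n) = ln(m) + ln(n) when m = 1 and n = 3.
LHS = ln(1 · 3) = ln(3) ≈ 1.099
RHS = ln(1) + ln(3) = ln(3) ≈ 1.099

LHS = RHS: the two sides agree.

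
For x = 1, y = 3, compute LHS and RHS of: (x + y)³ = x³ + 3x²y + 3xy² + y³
LHS = (1 + 3)³ = 64
RHS = 1³ + 3·1²·3 + 3·1·3² + 3³ = 64

LHS = RHS: the two sides agree.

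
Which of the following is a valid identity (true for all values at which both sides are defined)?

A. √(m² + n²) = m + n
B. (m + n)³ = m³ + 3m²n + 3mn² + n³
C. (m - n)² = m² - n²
B

A: fails at (3, 3) — LHS = 3·√(2) ≈ 4.243, RHS = 6.
B: holds — e.g. at (2, 7), both sides equal 729.
C: fails at (1, 5) — LHS = 16, RHS = -24.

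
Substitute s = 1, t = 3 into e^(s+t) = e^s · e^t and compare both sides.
LHS = e^(1+3) = e^4 ≈ 54.6
RHS = e^1 · e^3 = e^4 ≈ 54.6

LHS = RHS: the two sides agree.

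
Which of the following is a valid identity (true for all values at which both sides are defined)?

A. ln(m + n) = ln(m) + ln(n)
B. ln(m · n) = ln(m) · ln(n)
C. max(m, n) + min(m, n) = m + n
C

A: fails at (4, 6) — LHS = ln(10) ≈ 2.303, RHS = ln(4) + ln(6) ≈ 3.178.
B: fails at (1, 2) — LHS = ln(2) ≈ 0.6931, RHS = 0.
C: holds — e.g. at (2, 7), both sides equal 9.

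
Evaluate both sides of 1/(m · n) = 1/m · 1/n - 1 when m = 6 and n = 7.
LHS = 1/(6 · 7) = 1/42
RHS = 1/6 · 1/7 - 1 = -41/42

LHS ≠ RHS, so the equation does not hold here.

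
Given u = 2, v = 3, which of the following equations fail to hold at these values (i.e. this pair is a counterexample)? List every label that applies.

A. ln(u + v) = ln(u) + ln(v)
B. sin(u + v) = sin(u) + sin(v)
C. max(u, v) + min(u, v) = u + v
A, B

Evaluating each claim at the given values:
A. LHS = ln(5) ≈ 1.609, RHS = ln(2) + ln(3) ≈ 1.792 → fails here (LHS ≠ RHS)
B. LHS = sin(5) ≈ -0.9589, RHS = sin(3) + sin(2) ≈ 1.05 → fails here (LHS ≠ RHS)
C. LHS = 5, RHS = 5 → holds here (LHS = RHS)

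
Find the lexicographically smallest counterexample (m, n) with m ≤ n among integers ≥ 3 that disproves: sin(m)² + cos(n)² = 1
Substituting (3, 4) into the claim:
LHS = sin(3)² + cos(4)² ≈ 0.4472
RHS = 1

Since LHS ≠ RHS, this pair disproves the claim, and no lexicographically smaller pair (m ≤ n, integers ≥ 3) does.

For instance (9, 10) is also a counterexample (LHS = sin(9)² + cos(10)² ≈ 0.8739, RHS = 1), but it's lexicographically larger.

Answer: (m, n) = (3, 4)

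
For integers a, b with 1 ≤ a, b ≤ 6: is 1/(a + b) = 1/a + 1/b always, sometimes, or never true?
Never true

The claim fails for every pair in the range. For instance at (a, b) = (1, 2): LHS = 1/3, RHS = 3/2.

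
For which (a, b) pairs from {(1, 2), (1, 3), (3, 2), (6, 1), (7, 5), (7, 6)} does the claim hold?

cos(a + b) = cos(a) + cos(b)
None

Testing each pair:
(1, 2): LHS = cos(3) ≈ -0.99, RHS = cos(2) + cos(1) ≈ 0.1242 → fails
(1, 3): LHS = cos(4) ≈ -0.6536, RHS = cos(3) + cos(1) ≈ -0.4497 → fails
(3, 2): LHS = cos(5) ≈ 0.2837, RHS = cos(3) + cos(2) ≈ -1.406 → fails
(6, 1): LHS = cos(7) ≈ 0.7539, RHS = cos(1) + cos(6) ≈ 1.5 → fails
(7, 5): LHS = cos(12) ≈ 0.8439, RHS = cos(5) + cos(7) ≈ 1.038 → fails
(7, 6): LHS = cos(13) ≈ 0.9074, RHS = cos(7) + cos(6) ≈ 1.714 → fails

No pair satisfies the claim.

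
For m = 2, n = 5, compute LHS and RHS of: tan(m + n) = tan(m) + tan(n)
LHS = tan(2 + 5) = tan(7) ≈ 0.8714
RHS = tan(2) + tan(5) ≈ -5.566

LHS ≠ RHS (they differ by about 6.437), so the equation does not hold here.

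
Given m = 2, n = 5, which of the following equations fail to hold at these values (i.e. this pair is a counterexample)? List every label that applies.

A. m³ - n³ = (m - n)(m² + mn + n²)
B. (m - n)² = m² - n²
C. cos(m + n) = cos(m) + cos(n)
B, C

Evaluating each claim at the given values:
A. LHS = -117, RHS = -117 → holds here (LHS = RHS)
B. LHS = 9, RHS = -21 → fails here (LHS ≠ RHS)
C. LHS = cos(7) ≈ 0.7539, RHS = cos(2) + cos(5) ≈ -0.1325 → fails here (LHS ≠ RHS)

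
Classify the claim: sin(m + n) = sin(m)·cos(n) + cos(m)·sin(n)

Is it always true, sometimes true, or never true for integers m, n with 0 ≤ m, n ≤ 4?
The identity holds for every pair in the range. For instance at (m, n) = (1, 1): both sides equal sin(2) ≈ 0.9093.

Answer: Always true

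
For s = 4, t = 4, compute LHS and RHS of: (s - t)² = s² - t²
LHS = (4 - 4)² = 0
RHS = 4² - 4² = 0

LHS = RHS: the two sides agree.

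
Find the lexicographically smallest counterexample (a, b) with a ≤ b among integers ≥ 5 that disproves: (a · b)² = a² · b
Substituting (5, 5) into the claim:
LHS = (5 · 5)² = 625
RHS = 5² · 5 = 125

Since LHS ≠ RHS, this pair disproves the claim, and no lexicographically smaller pair (a ≤ b, integers ≥ 5) does.

For instance (5, 6) is also a counterexample (LHS = 900, RHS = 150), but it's lexicographically larger.

Answer: (a, b) = (5, 5)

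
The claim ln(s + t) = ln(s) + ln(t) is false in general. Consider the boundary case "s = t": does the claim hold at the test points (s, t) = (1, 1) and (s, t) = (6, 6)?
No, fails at both test points

At (1, 1): LHS = ln(2) ≈ 0.6931 ≠ RHS = 0
At (6, 6): LHS = ln(12) ≈ 2.485 ≠ RHS = 2·ln(6) ≈ 3.584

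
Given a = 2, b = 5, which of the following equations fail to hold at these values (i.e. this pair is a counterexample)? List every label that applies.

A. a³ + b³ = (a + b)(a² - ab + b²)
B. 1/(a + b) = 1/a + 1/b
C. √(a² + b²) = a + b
B, C

Evaluating each claim at the given values:
A. LHS = 133, RHS = 133 → holds here (LHS = RHS)
B. LHS = 1/7, RHS = 7/10 → fails here (LHS ≠ RHS)
C. LHS = √(29) ≈ 5.385, RHS = 7 → fails here (LHS ≠ RHS)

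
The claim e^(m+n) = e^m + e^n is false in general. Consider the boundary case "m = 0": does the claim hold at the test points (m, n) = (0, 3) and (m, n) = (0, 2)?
No, fails at both test points

At (0, 3): LHS = e^3 ≈ 20.09 ≠ RHS = 1 + e^3 ≈ 21.09
At (0, 2): LHS = e^2 ≈ 7.389 ≠ RHS = 1 + e^2 ≈ 8.389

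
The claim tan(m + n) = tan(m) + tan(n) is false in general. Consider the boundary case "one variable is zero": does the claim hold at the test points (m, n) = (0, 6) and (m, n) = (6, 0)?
At (0, 6): LHS = tan(6) ≈ -0.291, RHS = tan(6) ≈ -0.291 → equal
At (6, 0): LHS = tan(6) ≈ -0.291, RHS = tan(6) ≈ -0.291 → equal

So the claim does hold at both of these boundary points, even though it is not an identity.

Answer: Yes, holds at both test points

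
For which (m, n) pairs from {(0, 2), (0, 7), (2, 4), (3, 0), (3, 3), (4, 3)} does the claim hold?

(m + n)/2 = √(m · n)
Testing each pair:
(0, 2): LHS = 1, RHS = 0 → fails
(0, 7): LHS = 7/2, RHS = 0 → fails
(2, 4): LHS = 3, RHS = 2·√(2) ≈ 2.828 → fails
(3, 0): LHS = 3/2, RHS = 0 → fails
(3, 3): LHS = 3, RHS = 3 → holds
(4, 3): LHS = 7/2, RHS = 2·√(3) ≈ 3.464 → fails

1 of 6 pairs satisfies the claim.

Answer: (3, 3)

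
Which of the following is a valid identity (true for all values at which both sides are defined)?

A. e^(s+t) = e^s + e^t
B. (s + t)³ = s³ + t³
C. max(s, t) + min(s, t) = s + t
C

A: fails at (2, 5) — LHS = e^7 ≈ 1097, RHS = e^2 + e^5 ≈ 155.8.
B: fails at (5, 8) — LHS = 2197, RHS = 637.
C: holds — e.g. at (2, 4), both sides equal 6.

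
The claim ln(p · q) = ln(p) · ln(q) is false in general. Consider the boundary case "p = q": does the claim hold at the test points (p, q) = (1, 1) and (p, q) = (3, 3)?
Only at (1, 1)

At (1, 1): LHS = 0, RHS = 0 → equal
At (3, 3): LHS = ln(9) ≈ 2.197 ≠ RHS = ln(3)² ≈ 1.207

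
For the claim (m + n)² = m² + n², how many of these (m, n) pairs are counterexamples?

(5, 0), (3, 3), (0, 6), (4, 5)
Testing each pair:
(5, 0): LHS = 25, RHS = 25 → satisfies claim
(3, 3): LHS = 36, RHS = 18 → counterexample
(0, 6): LHS = 36, RHS = 36 → satisfies claim
(4, 5): LHS = 81, RHS = 41 → counterexample

That makes 2 counterexamples.

Answer: 2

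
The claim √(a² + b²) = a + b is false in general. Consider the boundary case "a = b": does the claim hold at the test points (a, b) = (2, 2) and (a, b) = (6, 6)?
At (2, 2): LHS = 2·√(2) ≈ 2.828 ≠ RHS = 4
At (6, 6): LHS = 6·√(2) ≈ 8.485 ≠ RHS = 12

Answer: No, fails at both test points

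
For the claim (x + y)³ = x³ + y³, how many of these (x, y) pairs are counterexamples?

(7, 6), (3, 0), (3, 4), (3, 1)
3

Testing each pair:
(7, 6): LHS = 2197, RHS = 559 → counterexample
(3, 0): LHS = 27, RHS = 27 → satisfies claim
(3, 4): LHS = 343, RHS = 91 → counterexample
(3, 1): LHS = 64, RHS = 28 → counterexample

That makes 3 counterexamples.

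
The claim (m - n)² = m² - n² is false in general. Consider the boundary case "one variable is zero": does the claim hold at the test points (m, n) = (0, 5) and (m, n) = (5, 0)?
At (0, 5): LHS = 25 ≠ RHS = -25
At (5, 0): LHS = 25, RHS = 25 → equal

Answer: Only at (5, 0)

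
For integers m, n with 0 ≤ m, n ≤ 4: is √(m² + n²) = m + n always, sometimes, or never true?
It holds at (m, n) = (4, 0) (both sides equal 4), but fails at (m, n) = (1, 2) (LHS = √(5) ≈ 2.236, RHS = 3).

Answer: Sometimes true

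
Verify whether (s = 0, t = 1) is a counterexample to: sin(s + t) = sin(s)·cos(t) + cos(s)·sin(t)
No

Substituting s = 0, t = 1:
LHS = sin(0 + 1) = sin(1) ≈ 0.8415
RHS = sin(0)·cos(1) + cos(0)·sin(1) = sin(1) ≈ 0.8415

The sides agree, so this pair does not disprove the claim.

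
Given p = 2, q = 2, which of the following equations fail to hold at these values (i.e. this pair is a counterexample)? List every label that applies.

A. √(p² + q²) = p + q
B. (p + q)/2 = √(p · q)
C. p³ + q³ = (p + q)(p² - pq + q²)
Evaluating each claim at the given values:
A. LHS = 2·√(2) ≈ 2.828, RHS = 4 → fails here (LHS ≠ RHS)
B. LHS = 2, RHS = 2 → holds here (LHS = RHS)
C. LHS = 16, RHS = 16 → holds here (LHS = RHS)

Answer: A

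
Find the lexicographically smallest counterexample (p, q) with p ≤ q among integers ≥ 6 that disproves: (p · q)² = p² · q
(p, q) = (6, 6)

Substituting (6, 6) into the claim:
LHS = (6 · 6)² = 1296
RHS = 6² · 6 = 216

Since LHS ≠ RHS, this pair disproves the claim, and no lexicographically smaller pair (p ≤ q, integers ≥ 6) does.

For instance (8, 12) is also a counterexample (LHS = 9216, RHS = 768), but it's lexicographically larger.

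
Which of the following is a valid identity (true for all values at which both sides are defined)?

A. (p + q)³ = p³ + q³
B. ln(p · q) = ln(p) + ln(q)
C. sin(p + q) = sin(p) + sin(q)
B

A: fails at (3, 7) — LHS = 1000, RHS = 370.
B: holds — e.g. at (2, 5), both sides equal ln(10) ≈ 2.303.
C: fails at (4, 4) — LHS = sin(8) ≈ 0.9894, RHS = 2·sin(4) ≈ -1.514.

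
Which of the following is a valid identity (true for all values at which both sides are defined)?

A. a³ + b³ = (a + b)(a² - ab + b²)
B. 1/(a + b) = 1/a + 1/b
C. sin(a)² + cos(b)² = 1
A

A: holds — e.g. at (0, 1), both sides equal 1.
B: fails at (2, 2) — LHS = 1/4, RHS = 1.
C: fails at (3, 5) — LHS = sin(3)² + cos(5)² ≈ 0.1004, RHS = 1.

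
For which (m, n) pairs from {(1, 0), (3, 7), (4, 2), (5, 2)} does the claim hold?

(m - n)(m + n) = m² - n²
All pairs

Testing each pair:
(1, 0): LHS = 1, RHS = 1 → holds
(3, 7): LHS = -40, RHS = -40 → holds
(4, 2): LHS = 12, RHS = 12 → holds
(5, 2): LHS = 21, RHS = 21 → holds

Every pair satisfies the claim.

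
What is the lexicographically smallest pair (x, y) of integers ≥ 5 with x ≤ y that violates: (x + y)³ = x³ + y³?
Substituting (5, 5) into the claim:
LHS = (5 + 5)³ = 1000
RHS = 5³ + 5³ = 250

Since LHS ≠ RHS, this pair disproves the claim, and no lexicographically smaller pair (x ≤ y, integers ≥ 5) does.

For instance (11, 12) is also a counterexample (LHS = 12167, RHS = 3059), but it's lexicographically larger.

Answer: (x, y) = (5, 5)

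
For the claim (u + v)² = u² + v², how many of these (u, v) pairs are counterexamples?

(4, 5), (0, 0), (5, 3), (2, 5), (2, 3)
Testing each pair:
(4, 5): LHS = 81, RHS = 41 → counterexample
(0, 0): LHS = 0, RHS = 0 → satisfies claim
(5, 3): LHS = 64, RHS = 34 → counterexample
(2, 5): LHS = 49, RHS = 29 → counterexample
(2, 3): LHS = 25, RHS = 13 → counterexample

That makes 4 counterexamples.

Answer: 4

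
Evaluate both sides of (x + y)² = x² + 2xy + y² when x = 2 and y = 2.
LHS = (2 + 2)² = 16
RHS = 2² + 2·2·2 + 2² = 16

LHS = RHS: the two sides agree.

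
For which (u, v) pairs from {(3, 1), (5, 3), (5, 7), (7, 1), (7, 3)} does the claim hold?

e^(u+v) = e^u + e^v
Testing each pair:
(3, 1): LHS = e^4 ≈ 54.6, RHS = e + e^3 ≈ 22.8 → fails
(5, 3): LHS = e^8 ≈ 2981, RHS = e^3 + e^5 ≈ 168.5 → fails
(5, 7): LHS = e^12 ≈ 162754.8, RHS = e^5 + e^7 ≈ 1245 → fails
(7, 1): LHS = e^8 ≈ 2981, RHS = e + e^7 ≈ 1099 → fails
(7, 3): LHS = e^10 ≈ 22026.5, RHS = e^3 + e^7 ≈ 1117 → fails

No pair satisfies the claim.

Answer: None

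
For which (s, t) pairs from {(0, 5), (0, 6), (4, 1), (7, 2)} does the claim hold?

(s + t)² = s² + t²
(0, 5), (0, 6)

Testing each pair:
(0, 5): LHS = 25, RHS = 25 → holds
(0, 6): LHS = 36, RHS = 36 → holds
(4, 1): LHS = 25, RHS = 17 → fails
(7, 2): LHS = 81, RHS = 53 → fails

2 of 4 pairs satisfy the claim.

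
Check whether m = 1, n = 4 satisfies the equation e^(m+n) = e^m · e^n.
Substituting m = 1, n = 4:

LHS = e^(1+4) = e^5 ≈ 148.4
RHS = e^1 · e^4 = e^5 ≈ 148.4

LHS = RHS, so the equation holds at this point.

Answer: Holds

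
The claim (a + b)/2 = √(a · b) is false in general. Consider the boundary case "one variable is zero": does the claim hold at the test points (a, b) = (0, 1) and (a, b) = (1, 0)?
No, fails at both test points

At (0, 1): LHS = 1/2 ≠ RHS = 0
At (1, 0): LHS = 1/2 ≠ RHS = 0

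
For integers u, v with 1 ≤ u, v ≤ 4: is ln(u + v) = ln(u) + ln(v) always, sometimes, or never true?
It holds at (u, v) = (2, 2) (both sides equal ln(4) ≈ 1.386), but fails at (u, v) = (1, 3) (LHS = ln(4) ≈ 1.386, RHS = ln(3) ≈ 1.099).

Answer: Sometimes true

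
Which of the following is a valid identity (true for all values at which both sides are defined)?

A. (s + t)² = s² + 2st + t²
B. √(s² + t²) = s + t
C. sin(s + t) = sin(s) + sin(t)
A

A: holds — e.g. at (1, 3), both sides equal 16.
B: fails at (2, 4) — LHS = 2·√(5) ≈ 4.472, RHS = 6.
C: fails at (2, 4) — LHS = sin(6) ≈ -0.2794, RHS = sin(4) + sin(2) ≈ 0.1525.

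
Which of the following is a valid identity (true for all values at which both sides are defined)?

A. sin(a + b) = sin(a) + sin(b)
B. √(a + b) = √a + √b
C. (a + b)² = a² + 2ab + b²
A: fails at (4, 6) — LHS = sin(10) ≈ -0.544, RHS = sin(4) + sin(6) ≈ -1.036.
B: fails at (2, 7) — LHS = 3, RHS = √(2) + √(7) ≈ 4.06.
C: holds — e.g. at (3, 5), both sides equal 64.

Answer: C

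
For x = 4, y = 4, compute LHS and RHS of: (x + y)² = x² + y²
LHS = (4 + 4)² = 64
RHS = 4² + 4² = 32

LHS ≠ RHS, so the equation does not hold here.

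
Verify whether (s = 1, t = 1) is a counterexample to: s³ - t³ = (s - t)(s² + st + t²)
No

Substituting s = 1, t = 1:
LHS = 1³ - 1³ = 0
RHS = (1 - 1)(1² + 1·1 + 1²) = 0

The sides agree, so this pair does not disprove the claim.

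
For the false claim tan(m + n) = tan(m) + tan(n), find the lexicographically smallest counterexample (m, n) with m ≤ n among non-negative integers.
At (0, 6): both sides equal tan(6) ≈ -0.291, so it holds there.

Substituting (1, 1) into the claim:
LHS = tan(1 + 1) = tan(2) ≈ -2.185
RHS = tan(1) + tan(1) = 2·tan(1) ≈ 3.115

Since LHS ≠ RHS, this pair disproves the claim, and no lexicographically smaller pair (m ≤ n, non-negative integers) does.

For instance (3, 5) is also a counterexample (LHS = tan(8) ≈ -6.8, RHS = tan(5) + tan(3) ≈ -3.523), but it's lexicographically larger.

Answer: (m, n) = (1, 1)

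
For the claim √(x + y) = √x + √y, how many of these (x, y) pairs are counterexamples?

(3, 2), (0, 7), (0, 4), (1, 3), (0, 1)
2

Testing each pair:
(3, 2): LHS = √(5) ≈ 2.236, RHS = √(2) + √(3) ≈ 3.146 → counterexample
(0, 7): LHS = √(7) ≈ 2.646, RHS = √(7) ≈ 2.646 → satisfies claim
(0, 4): LHS = 2, RHS = 2 → satisfies claim
(1, 3): LHS = 2, RHS = 1 + √(3) ≈ 2.732 → counterexample
(0, 1): LHS = 1, RHS = 1 → satisfies claim

That makes 2 counterexamples.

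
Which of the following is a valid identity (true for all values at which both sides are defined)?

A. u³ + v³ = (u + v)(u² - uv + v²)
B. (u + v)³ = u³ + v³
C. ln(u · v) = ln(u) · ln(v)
A: holds — e.g. at (4, 5), both sides equal 189.
B: fails at (5, 5) — LHS = 1000, RHS = 250.
C: fails at (1, 4) — LHS = ln(4) ≈ 1.386, RHS = 0.

Answer: A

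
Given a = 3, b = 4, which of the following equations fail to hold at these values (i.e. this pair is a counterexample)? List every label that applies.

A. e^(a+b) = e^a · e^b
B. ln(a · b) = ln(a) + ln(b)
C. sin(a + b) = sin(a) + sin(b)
Evaluating each claim at the given values:
A. LHS = e^7 ≈ 1097, RHS = e^7 ≈ 1097 → holds here (LHS = RHS)
B. LHS = ln(12) ≈ 2.485, RHS = ln(3) + ln(4) ≈ 2.485 → holds here (LHS = RHS)
C. LHS = sin(7) ≈ 0.657, RHS = sin(4) + sin(3) ≈ -0.6157 → fails here (LHS ≠ RHS)

Answer: C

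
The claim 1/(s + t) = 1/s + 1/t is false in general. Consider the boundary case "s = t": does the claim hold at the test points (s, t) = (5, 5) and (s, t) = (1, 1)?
No, fails at both test points

At (5, 5): LHS = 1/10 ≠ RHS = 2/5
At (1, 1): LHS = 1/2 ≠ RHS = 2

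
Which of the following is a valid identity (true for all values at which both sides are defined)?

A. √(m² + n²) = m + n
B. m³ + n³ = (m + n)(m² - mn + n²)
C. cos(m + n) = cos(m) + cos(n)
B

A: fails at (4, 5) — LHS = √(41) ≈ 6.403, RHS = 9.
B: holds — e.g. at (5, 5), both sides equal 250.
C: fails at (1, 3) — LHS = cos(4) ≈ -0.6536, RHS = cos(3) + cos(1) ≈ -0.4497.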